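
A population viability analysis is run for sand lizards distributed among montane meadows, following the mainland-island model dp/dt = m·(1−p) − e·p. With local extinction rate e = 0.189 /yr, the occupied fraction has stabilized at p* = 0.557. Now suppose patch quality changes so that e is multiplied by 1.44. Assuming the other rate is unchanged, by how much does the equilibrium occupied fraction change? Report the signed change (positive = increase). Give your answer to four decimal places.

Balance m(1−p*) = e·p* gives m = e·p*/(1−p*) = 0.189×0.55700/0.44300 = 0.23764.
New p* = m/(m+e) = 0.23764/(0.23764+0.27216) = 0.46614.
Δp* = 0.46614 − 0.55700 = -0.09086.

-0.0909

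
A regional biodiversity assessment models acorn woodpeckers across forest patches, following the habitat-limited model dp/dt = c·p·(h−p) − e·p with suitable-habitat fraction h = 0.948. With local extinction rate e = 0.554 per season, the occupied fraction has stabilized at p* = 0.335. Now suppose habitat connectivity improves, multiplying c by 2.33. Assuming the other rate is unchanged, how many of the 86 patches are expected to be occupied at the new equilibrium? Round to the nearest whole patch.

59

Balance c(h−p*) = e gives c = e/(0.948 − 0.33500) = 0.554/0.61300 = 0.90375.
New p* = 0.948 − e/c = 0.948 − 0.55400/2.10574 = 0.68491.
Expected occupied = 86 × 0.68491 = 58.90 ≈ 59.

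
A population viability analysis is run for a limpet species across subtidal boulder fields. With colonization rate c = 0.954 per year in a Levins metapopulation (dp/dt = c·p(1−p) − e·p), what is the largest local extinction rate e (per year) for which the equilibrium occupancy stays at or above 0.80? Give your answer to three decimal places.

1 − e/c ≥ 0.80 ⇒ e ≤ c(1 − 0.80) = 0.954 × 0.2000.
e_max = 0.1908.

0.191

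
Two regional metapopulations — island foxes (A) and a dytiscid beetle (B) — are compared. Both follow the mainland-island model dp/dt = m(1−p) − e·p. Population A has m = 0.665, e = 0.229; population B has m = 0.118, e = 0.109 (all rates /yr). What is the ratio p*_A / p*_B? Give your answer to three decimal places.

1.431

A: p*_A = m/(m+e) = 0.665/0.8940 = 0.7438.
B: p*_B = 0.118/0.2270 = 0.5198.
p*_A / p*_B = 0.7438/0.5198 = 1.4310.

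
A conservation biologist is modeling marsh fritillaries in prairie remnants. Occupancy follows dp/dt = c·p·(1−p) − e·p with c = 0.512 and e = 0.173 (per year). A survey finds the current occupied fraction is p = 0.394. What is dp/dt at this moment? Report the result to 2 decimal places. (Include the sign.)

Colonization term: c·p·(1−p) = 0.512×0.394×0.6060 = 0.12225.
Extinction term: e·p = 0.06816.
dp/dt = 0.12225 − 0.06816 = 0.05409.

0.05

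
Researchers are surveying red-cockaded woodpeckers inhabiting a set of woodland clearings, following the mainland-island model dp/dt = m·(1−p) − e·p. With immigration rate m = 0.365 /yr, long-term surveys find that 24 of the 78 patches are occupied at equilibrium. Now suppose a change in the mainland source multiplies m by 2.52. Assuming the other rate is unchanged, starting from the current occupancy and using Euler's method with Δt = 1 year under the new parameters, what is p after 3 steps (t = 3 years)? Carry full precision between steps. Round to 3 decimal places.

Observed p* = 24/78 = 0.30769.
Balance m(1−p*) = e·p* gives e = m(1−p*)/p* = 0.365×0.69231/0.30769 = 0.82125.
Starting from p₀ = 0.30769; update p ← p + (dp/dt)·Δt with the new parameters.
  1  |  dp/dt·Δt = +0.384092  |  p_1 = 0.691785
  2  |  dp/dt·Δt = -0.284632  |  p_2 = 0.407153
  3  |  dp/dt·Δt = +0.210926  |  p_3 = 0.618079

0.618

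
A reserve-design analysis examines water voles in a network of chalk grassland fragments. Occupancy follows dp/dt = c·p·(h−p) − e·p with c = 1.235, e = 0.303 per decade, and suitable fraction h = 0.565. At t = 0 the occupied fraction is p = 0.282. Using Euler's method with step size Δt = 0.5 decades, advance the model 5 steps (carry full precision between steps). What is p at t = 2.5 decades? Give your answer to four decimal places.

Update rule: p ← p + [c·p·(h−p) − e·p]·Δt with Δt = 0.5.
t = 0.5: p = 0.28200 + (+0.00656) = 0.28856
t = 1: p = 0.28856 + (+0.00554) = 0.29410
t = 1.5: p = 0.29410 + (+0.00464) = 0.29874
t = 2: p = 0.29874 + (+0.00386) = 0.30260
t = 2.5: p = 0.30260 + (+0.00319) = 0.30579

0.3058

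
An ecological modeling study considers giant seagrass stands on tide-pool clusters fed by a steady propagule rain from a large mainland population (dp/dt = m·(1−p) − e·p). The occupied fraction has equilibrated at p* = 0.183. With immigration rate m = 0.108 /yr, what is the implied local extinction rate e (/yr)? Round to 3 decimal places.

0.482

At equilibrium m(1−p*) = e·p*, so e = m(1−p*)/p*.
e = 0.108 × 0.8170 / 0.183 = 0.4822.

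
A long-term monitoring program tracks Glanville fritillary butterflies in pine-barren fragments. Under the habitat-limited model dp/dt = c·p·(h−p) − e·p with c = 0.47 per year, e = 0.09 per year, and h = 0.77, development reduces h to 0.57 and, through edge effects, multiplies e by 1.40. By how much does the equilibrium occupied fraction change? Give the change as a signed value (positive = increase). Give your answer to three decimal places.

-0.277

Before: p* = h − e/c = 0.77 − 0.09/0.47 = 0.77 − 0.1915 = 0.5785.
After: c = 0.47, e = 0.126, h = 0.57; p* = 0.57 − 0.126/0.47 = 0.3019.
Δp* = 0.3019 − 0.5785 = -0.2766.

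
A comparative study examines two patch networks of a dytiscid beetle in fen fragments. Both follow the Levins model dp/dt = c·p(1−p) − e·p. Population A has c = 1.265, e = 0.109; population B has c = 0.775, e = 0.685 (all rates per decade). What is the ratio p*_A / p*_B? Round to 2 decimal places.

7.87

A: p*_A = 1 − 0.109/1.265 = 0.9138.
B: p*_B = 1 − 0.685/0.775 = 0.1161.
p*_A / p*_B = 0.9138/0.1161 = 7.8691.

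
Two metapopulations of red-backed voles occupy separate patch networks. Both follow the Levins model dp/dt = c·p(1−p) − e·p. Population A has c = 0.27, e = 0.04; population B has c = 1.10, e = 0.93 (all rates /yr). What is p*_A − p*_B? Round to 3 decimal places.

A: p*_A = 1 − 0.04/0.27 = 0.8519.
B: p*_B = 1 − 0.93/1.10 = 0.1545.
p*_A − p*_B = 0.8519 − 0.1545 = 0.6973.

0.697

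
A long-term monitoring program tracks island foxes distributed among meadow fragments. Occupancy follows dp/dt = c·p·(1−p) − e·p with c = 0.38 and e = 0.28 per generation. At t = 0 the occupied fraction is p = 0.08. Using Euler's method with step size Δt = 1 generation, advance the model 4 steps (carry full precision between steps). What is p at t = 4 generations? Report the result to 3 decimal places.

Update rule: p ← p + [c·p·(1−p) − e·p]·Δt with Δt = 1.
p: 0.08000 → 0.08557  (Δp = +0.00557)
p: 0.08557 → 0.09134  (Δp = +0.00577)
p: 0.09134 → 0.09731  (Δp = +0.00596)
p: 0.09731 → 0.10344  (Δp = +0.00613)

0.103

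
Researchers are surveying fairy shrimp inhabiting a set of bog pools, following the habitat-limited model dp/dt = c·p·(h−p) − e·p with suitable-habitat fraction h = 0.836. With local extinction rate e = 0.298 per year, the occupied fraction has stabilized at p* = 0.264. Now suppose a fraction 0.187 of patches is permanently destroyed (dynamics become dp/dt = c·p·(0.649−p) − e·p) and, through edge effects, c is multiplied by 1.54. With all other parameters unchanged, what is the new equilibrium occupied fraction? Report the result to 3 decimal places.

Balance c(h−p*) = e gives c = e/(0.836 − 0.26400) = 0.298/0.57200 = 0.52098.
New p* = 0.649 − e/c = 0.649 − 0.29800/0.80231 = 0.27757.

0.278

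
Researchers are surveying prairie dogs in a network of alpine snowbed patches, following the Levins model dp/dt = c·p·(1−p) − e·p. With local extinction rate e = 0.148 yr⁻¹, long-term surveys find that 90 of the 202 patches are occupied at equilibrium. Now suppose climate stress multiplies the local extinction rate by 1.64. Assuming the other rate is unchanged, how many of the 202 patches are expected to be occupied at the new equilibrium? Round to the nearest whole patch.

Observed p* = 90/202 = 0.44554.
Balance c(1−p*) = e gives c = e/(1 − 0.44554) = 0.148/0.55446 = 0.26693.
New p* = 1 − e/c = 1 − 0.24272/0.26693 = 0.09070.
Expected occupied = 202 × 0.09070 = 18.32 ≈ 18.

18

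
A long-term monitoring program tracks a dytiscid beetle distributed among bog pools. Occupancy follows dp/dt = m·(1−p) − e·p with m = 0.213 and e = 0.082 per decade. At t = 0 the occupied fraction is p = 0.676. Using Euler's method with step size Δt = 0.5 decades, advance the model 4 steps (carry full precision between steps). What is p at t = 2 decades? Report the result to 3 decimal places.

0.698

Update rule: p ← p + [m·(1−p) − e·p]·Δt with Δt = 0.5.
step 1: Δp = +0.00679, p = 0.68279
step 2: Δp = +0.00579, p = 0.68858
step 3: Δp = +0.00493, p = 0.69351
step 4: Δp = +0.00421, p = 0.69772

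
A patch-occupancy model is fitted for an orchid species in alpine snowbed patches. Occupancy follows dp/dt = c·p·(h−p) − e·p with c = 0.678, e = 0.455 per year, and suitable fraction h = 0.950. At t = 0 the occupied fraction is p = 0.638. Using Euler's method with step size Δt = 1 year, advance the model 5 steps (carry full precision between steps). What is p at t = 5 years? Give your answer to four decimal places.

0.3347

Update rule: p ← p + [c·p·(h−p) − e·p]·Δt with Δt = 1.
step 1: Δp = -0.15533, p = 0.48267
step 2: Δp = -0.06668, p = 0.41599
step 3: Δp = -0.03866, p = 0.37733
step 4: Δp = -0.02518, p = 0.35215
step 5: Δp = -0.01749, p = 0.33466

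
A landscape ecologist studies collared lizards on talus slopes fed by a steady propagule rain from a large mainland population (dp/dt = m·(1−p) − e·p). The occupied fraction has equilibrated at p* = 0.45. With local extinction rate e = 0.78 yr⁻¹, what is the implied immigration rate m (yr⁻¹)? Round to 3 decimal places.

0.638

At equilibrium m(1−p*) = e·p*, so m = e·p*/(1−p*).
m = 0.78 × 0.45 / 0.5500 = 0.3510/0.5500 = 0.6382.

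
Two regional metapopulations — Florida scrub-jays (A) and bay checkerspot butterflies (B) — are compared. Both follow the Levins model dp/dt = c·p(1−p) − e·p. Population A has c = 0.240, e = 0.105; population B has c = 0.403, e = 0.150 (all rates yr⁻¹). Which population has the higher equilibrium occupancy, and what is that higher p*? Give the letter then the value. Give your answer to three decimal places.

B, 0.628

A: p*_A = 1 − 0.105/0.240 = 0.5625.
B: p*_B = 1 − 0.150/0.403 = 0.6278.
B is higher at 0.6278.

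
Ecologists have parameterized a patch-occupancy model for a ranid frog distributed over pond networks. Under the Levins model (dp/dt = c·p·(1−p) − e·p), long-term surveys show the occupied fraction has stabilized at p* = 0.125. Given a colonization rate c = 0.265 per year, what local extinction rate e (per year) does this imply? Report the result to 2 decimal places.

At equilibrium c(1−p*) = e.
e = 0.265 × (1 − 0.125) = 0.265 × 0.8750 = 0.2319.

0.23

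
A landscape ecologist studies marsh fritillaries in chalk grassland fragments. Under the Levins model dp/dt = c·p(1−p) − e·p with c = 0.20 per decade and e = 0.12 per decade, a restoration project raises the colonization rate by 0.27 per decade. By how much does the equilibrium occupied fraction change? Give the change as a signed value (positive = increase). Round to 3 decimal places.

Before: p* = 1 − 0.12/0.20 = 0.4000.
After the change, c = 0.47, e = 0.12, so p* = 1 − 0.12/0.47 = 0.7447.
Δp* = 0.7447 − 0.4000 = +0.3447.

0.345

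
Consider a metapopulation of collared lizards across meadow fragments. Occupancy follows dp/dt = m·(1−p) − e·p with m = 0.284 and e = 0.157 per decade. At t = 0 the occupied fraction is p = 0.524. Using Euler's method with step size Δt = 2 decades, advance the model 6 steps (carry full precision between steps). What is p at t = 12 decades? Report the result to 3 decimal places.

0.644

Update rule: p ← p + [m·(1−p) − e·p]·Δt with Δt = 2.
t = 2: p = 0.52400 + (+0.10583) = 0.62983
t = 4: p = 0.62983 + (+0.01249) = 0.64232
t = 6: p = 0.64232 + (+0.00147) = 0.64379
t = 8: p = 0.64379 + (+0.00017) = 0.64397
t = 10: p = 0.64397 + (+0.00002) = 0.64399
t = 12: p = 0.64399 + (+0.00000) = 0.64399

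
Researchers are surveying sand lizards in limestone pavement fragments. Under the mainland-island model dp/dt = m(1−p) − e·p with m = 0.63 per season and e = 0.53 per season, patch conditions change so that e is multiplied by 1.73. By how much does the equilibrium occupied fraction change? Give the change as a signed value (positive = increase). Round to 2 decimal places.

-0.14

Before: p* = 0.63/(0.63+0.53) = 0.5431.
After: m = 0.63, e = 0.9169; p* = 0.63/1.5469 = 0.4073.
Δp* = 0.4073 − 0.5431 = -0.1358.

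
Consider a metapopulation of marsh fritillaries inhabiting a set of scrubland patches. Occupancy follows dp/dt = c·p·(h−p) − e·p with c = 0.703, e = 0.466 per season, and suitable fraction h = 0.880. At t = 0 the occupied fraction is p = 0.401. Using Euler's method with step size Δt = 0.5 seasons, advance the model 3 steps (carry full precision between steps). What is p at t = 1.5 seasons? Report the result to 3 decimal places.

Update rule: p ← p + [c·p·(h−p) − e·p]·Δt with Δt = 0.5.
t = 0.5: p = 0.40100 + (-0.02592) = 0.37508
t = 1: p = 0.37508 + (-0.02083) = 0.35426
t = 1.5: p = 0.35426 + (-0.01708) = 0.33718

0.337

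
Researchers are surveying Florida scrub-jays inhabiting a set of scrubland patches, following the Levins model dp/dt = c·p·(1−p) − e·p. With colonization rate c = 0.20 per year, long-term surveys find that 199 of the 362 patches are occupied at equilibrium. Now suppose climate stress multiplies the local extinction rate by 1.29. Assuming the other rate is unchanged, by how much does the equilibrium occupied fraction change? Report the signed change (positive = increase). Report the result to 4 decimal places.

-0.1306

Observed p* = 199/362 = 0.54972.
Balance c(1−p*) = e gives e = 0.20×(1 − 0.54972) = 0.09006.
New p* = 1 − e/c = 1 − 0.11618/0.20000 = 0.41910.
Δp* = 0.41910 − 0.54972 = -0.13062.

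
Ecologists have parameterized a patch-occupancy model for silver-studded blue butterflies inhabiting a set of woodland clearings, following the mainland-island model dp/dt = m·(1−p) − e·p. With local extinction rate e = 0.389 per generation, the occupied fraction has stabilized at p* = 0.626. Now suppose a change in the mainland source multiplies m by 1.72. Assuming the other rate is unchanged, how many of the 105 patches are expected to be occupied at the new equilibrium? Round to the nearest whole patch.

Balance m(1−p*) = e·p* gives m = e·p*/(1−p*) = 0.389×0.62600/0.37400 = 0.65111.
New p* = m/(m+e) = 1.11991/(1.11991+0.38900) = 0.74220.
Expected occupied = 105 × 0.74220 = 77.93 ≈ 78.

78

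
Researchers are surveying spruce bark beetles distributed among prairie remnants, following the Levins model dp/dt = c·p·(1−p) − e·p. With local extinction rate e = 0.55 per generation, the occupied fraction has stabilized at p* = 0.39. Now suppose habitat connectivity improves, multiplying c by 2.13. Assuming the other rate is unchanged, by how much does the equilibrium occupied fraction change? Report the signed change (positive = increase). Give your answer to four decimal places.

Balance c(1−p*) = e gives c = e/(1 − 0.39000) = 0.55/0.61000 = 0.90164.
New p* = 1 − e/c = 1 − 0.55000/1.92049 = 0.71361.
Δp* = 0.71361 − 0.39000 = +0.32361.

0.3236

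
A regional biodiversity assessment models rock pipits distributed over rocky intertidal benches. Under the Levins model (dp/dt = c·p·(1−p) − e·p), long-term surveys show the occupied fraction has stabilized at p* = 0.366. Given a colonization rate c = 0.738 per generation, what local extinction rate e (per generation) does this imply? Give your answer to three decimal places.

0.468

At equilibrium c(1−p*) = e.
e = 0.738 × (1 − 0.366) = 0.738 × 0.6340 = 0.4679.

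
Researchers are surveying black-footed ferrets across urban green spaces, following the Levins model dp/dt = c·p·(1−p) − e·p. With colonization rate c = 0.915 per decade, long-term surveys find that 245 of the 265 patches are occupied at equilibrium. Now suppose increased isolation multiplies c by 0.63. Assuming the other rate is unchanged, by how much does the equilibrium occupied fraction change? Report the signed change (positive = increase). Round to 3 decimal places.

Observed p* = 245/265 = 0.92453.
Balance c(1−p*) = e gives e = 0.915×(1 − 0.92453) = 0.06906.
New p* = 1 − e/c = 1 − 0.06906/0.57645 = 0.88020.
Δp* = 0.88020 − 0.92453 = -0.04433.

-0.044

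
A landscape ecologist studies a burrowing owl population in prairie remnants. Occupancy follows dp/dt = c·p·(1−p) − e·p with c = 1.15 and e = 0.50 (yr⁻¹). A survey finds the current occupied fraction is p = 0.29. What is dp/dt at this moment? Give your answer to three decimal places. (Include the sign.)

Colonization term: c·p·(1−p) = 1.15×0.29×0.7100 = 0.23678.
Extinction term: e·p = 0.14500.
dp/dt = 0.23678 − 0.14500 = 0.09178.

0.092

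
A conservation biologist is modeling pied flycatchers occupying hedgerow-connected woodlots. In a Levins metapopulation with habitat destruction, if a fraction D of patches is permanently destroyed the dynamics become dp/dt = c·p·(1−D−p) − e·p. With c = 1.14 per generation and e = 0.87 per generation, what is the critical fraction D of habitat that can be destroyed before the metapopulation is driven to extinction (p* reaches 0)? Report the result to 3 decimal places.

The nontrivial equilibrium is p* = (1−D) − e/c; extinction occurs when this hits zero.
So D_crit = 1 − e/c = 1 − 0.87/1.14 = 1 − 0.7632 = 0.2368.
Note this equals the original equilibrium occupancy — the Levins extinction-debt result.

0.237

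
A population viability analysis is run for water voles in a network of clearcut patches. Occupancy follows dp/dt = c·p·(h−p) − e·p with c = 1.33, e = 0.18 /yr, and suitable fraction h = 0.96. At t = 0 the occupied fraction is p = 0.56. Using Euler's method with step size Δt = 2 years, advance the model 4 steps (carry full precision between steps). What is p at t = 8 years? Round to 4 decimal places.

Update rule: p ← p + [c·p·(h−p) − e·p]·Δt with Δt = 2.
t = 2: p = 0.56000 + (+0.39424) = 0.95424
t = 4: p = 0.95424 + (-0.32891) = 0.62533
t = 6: p = 0.62533 + (+0.33156) = 0.95689
t = 8: p = 0.95689 + (-0.33657) = 0.62032

0.6203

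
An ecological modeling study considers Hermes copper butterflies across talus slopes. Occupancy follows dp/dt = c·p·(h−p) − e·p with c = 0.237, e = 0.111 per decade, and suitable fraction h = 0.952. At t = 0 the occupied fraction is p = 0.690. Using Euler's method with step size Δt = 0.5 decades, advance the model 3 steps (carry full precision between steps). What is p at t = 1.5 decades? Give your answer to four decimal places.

Update rule: p ← p + [c·p·(h−p) − e·p]·Δt with Δt = 0.5.
  1  |  dp/dt·Δt = -0.016873  |  p_1 = 0.673127
  2  |  dp/dt·Δt = -0.015114  |  p_2 = 0.658013
  3  |  dp/dt·Δt = -0.013596  |  p_3 = 0.644417

0.6444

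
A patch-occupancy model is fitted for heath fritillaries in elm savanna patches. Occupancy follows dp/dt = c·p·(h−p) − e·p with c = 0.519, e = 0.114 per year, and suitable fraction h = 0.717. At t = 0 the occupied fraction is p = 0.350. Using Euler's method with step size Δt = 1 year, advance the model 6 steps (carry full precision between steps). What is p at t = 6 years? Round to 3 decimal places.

Update rule: p ← p + [c·p·(h−p) − e·p]·Δt with Δt = 1.
t = 1: p = 0.35000 + (+0.02677) = 0.37677
t = 2: p = 0.37677 + (+0.02358) = 0.40034
t = 3: p = 0.40034 + (+0.02016) = 0.42050
t = 4: p = 0.42050 + (+0.01677) = 0.43727
t = 5: p = 0.43727 + (+0.01363) = 0.45090
t = 6: p = 0.45090 + (+0.01087) = 0.46177

0.462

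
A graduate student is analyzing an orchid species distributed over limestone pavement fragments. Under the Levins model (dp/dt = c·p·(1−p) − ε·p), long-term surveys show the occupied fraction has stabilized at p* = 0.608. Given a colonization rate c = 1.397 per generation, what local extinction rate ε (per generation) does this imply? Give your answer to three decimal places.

At equilibrium c(1−p*) = ε.
ε = 1.397 × (1 − 0.608) = 1.397 × 0.3920 = 0.5476.

0.548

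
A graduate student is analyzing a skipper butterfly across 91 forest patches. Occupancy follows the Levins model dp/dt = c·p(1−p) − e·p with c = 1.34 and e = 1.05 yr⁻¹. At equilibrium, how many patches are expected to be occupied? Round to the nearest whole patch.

p* = 1 − e/c = 1 − 1.05/1.34 = 0.2164.
Expected occupied patches = N × p* = 91 × 0.2164 = 19.69 ≈ 20.

20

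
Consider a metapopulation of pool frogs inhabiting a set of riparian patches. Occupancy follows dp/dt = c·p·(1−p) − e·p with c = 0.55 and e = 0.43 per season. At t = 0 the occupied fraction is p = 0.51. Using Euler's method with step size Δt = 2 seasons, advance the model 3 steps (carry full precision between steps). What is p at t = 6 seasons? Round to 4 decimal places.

0.2715

Update rule: p ← p + [c·p·(1−p) − e·p]·Δt with Δt = 2.
t = 2: p = 0.51000 + (-0.16371) = 0.34629
t = 4: p = 0.34629 + (-0.04880) = 0.29749
t = 6: p = 0.29749 + (-0.02595) = 0.27154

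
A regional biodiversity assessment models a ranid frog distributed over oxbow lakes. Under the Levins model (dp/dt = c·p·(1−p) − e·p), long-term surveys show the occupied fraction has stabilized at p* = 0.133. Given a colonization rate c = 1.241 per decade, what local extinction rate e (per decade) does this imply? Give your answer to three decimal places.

At equilibrium c(1−p*) = e.
e = 1.241 × (1 − 0.133) = 1.241 × 0.8670 = 1.0759.

1.076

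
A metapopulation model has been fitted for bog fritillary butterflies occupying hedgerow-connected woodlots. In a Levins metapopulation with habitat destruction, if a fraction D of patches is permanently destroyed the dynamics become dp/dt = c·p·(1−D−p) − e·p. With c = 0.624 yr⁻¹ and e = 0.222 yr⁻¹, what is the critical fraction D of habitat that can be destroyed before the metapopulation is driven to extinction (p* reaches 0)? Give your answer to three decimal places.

0.644

The nontrivial equilibrium is p* = (1−D) − e/c; extinction occurs when this hits zero.
So D_crit = 1 − e/c = 1 − 0.222/0.624 = 1 − 0.3558 = 0.6442.
This equals the undisturbed p*, a classic result of Lande's extension.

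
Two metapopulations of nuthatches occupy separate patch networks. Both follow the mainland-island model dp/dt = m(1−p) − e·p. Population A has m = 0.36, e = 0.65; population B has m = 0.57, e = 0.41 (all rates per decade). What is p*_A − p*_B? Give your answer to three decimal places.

A: p*_A = m/(m+e) = 0.36/1.0100 = 0.3564.
B: p*_B = 0.57/0.9800 = 0.5816.
p*_A − p*_B = 0.3564 − 0.5816 = -0.2252.

-0.225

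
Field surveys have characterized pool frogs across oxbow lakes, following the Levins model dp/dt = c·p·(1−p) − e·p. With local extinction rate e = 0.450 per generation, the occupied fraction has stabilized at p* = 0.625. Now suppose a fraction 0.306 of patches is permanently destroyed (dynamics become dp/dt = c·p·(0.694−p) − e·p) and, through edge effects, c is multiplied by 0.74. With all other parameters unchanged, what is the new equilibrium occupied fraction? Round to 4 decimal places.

0.1872

Balance c(1−p*) = e gives c = e/(1 − 0.62500) = 0.450/0.37500 = 1.20000.
New p* = 0.694 − e/c = 0.694 − 0.45000/0.88800 = 0.18724.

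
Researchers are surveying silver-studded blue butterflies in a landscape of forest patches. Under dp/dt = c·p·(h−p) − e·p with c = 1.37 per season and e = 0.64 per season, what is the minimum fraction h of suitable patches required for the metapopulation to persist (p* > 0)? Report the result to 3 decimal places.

p* = h − e/c is positive only when h > e/c.
h_min = e/c = 0.64/1.37 = 0.4672.

0.467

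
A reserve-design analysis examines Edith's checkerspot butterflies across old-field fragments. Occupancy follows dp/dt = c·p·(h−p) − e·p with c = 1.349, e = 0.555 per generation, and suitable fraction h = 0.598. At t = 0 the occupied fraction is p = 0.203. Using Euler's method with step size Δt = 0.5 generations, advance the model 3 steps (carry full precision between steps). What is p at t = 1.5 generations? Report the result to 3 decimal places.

0.197

Update rule: p ← p + [c·p·(h−p) − e·p]·Δt with Δt = 0.5.
step 1: Δp = -0.00225, p = 0.20075
step 2: Δp = -0.00192, p = 0.19883
step 3: Δp = -0.00164, p = 0.19719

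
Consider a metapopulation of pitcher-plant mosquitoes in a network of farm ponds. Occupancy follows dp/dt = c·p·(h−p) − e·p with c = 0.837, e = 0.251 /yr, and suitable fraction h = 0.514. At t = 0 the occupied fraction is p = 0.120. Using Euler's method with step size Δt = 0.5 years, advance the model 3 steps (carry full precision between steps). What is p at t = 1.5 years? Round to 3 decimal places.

0.134

Update rule: p ← p + [c·p·(h−p) − e·p]·Δt with Δt = 0.5.
  1  |  dp/dt·Δt = +0.004727  |  p_1 = 0.124727
  2  |  dp/dt·Δt = +0.004666  |  p_2 = 0.129393
  3  |  dp/dt·Δt = +0.004588  |  p_3 = 0.133981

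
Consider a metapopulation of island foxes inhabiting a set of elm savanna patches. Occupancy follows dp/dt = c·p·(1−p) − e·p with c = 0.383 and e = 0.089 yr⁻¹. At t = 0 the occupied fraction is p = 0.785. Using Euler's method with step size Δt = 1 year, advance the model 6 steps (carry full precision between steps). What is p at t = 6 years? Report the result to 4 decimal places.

0.7697

Update rule: p ← p + [c·p·(1−p) − e·p]·Δt with Δt = 1.
step 1: Δp = -0.00522, p = 0.77978
step 2: Δp = -0.00363, p = 0.77615
step 3: Δp = -0.00253, p = 0.77361
step 4: Δp = -0.00177, p = 0.77184
step 5: Δp = -0.00125, p = 0.77059
step 6: Δp = -0.00088, p = 0.76972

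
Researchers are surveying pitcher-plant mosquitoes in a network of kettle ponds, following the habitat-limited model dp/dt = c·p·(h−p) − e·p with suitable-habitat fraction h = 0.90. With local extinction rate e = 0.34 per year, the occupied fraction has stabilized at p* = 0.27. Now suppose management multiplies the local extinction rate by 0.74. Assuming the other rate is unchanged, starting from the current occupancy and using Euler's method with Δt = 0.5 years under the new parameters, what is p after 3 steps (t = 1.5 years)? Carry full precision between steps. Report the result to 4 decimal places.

0.3046

Balance c(h−p*) = e gives c = e/(0.9 − 0.27000) = 0.34/0.63000 = 0.53968.
Starting from p₀ = 0.27000; update p ← p + (dp/dt)·Δt with the new parameters.
t = 0.5: p = 0.27000 + (+0.01193) = 0.28193
t = 1: p = 0.28193 + (+0.01155) = 0.29349
t = 1.5: p = 0.29349 + (+0.01111) = 0.30460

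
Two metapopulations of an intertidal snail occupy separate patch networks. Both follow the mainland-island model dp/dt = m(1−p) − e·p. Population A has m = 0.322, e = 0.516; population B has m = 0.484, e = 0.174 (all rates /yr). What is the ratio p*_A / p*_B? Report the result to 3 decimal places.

0.522

A: p*_A = m/(m+e) = 0.322/0.8380 = 0.3842.
B: p*_B = 0.484/0.6580 = 0.7356.
p*_A / p*_B = 0.3842/0.7356 = 0.5224.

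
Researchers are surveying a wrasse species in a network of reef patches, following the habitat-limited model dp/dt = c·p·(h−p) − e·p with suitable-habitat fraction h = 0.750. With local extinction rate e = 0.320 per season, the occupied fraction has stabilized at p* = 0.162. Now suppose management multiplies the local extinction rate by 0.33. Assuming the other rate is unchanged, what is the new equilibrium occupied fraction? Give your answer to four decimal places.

0.5560

Balance c(h−p*) = e gives c = e/(0.75 − 0.16200) = 0.320/0.58800 = 0.54422.
New p* = 0.75 − e/c = 0.75 − 0.10560/0.54422 = 0.55596.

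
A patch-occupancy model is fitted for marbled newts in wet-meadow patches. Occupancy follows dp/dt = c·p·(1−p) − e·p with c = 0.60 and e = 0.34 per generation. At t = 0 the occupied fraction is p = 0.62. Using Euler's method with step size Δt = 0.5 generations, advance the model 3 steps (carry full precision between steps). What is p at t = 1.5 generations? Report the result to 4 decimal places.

0.5376

Update rule: p ← p + [c·p·(1−p) − e·p]·Δt with Δt = 0.5.
p: 0.62000 → 0.58528  (Δp = -0.03472)
p: 0.58528 → 0.55860  (Δp = -0.02668)
p: 0.55860 → 0.53761  (Δp = -0.02099)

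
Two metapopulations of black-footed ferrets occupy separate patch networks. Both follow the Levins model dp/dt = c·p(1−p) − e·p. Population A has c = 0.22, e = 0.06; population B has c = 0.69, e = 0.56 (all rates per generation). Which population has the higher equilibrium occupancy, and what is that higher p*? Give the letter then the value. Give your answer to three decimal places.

A, 0.727

A: p*_A = 1 − 0.06/0.22 = 0.7273.
B: p*_B = 1 − 0.56/0.69 = 0.1884.
A is higher at 0.7273.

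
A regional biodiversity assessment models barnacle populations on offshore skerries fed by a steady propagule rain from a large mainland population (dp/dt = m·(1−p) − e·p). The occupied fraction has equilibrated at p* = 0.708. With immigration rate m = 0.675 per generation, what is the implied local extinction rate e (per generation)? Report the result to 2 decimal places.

At equilibrium m(1−p*) = e·p*, so e = m(1−p*)/p*.
e = 0.675 × 0.2920 / 0.708 = 0.2784.

0.28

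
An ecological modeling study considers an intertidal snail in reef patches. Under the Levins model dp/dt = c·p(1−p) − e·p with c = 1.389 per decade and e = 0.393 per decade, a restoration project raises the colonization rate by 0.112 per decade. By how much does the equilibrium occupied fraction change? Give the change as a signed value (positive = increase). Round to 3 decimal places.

0.021

Before: p* = 1 − 0.393/1.389 = 0.7171.
After the change, c = 1.501, e = 0.393, so p* = 1 − 0.393/1.501 = 0.7382.
Δp* = 0.7382 − 0.7171 = +0.0211.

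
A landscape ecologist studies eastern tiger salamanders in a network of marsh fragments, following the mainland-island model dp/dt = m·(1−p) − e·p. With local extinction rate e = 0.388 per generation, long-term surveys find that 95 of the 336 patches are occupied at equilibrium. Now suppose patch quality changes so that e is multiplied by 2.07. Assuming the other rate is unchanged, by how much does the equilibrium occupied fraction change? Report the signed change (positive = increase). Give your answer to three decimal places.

Observed p* = 95/336 = 0.28274.
Balance m(1−p*) = e·p* gives m = e·p*/(1−p*) = 0.388×0.28274/0.71726 = 0.15295.
New p* = m/(m+e) = 0.15295/(0.15295+0.80316) = 0.15997.
Δp* = 0.15997 − 0.28274 = -0.12277.

-0.123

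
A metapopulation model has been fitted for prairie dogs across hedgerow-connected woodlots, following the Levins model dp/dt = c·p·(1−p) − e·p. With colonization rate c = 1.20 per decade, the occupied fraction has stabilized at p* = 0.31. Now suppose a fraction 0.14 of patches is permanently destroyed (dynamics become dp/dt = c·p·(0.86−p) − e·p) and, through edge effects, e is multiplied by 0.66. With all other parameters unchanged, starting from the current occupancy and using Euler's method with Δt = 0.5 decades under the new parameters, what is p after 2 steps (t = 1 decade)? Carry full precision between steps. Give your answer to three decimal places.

Balance c(1−p*) = e gives e = 1.20×(1 − 0.31000) = 0.82800.
Starting from p₀ = 0.31000; update p ← p + (dp/dt)·Δt with the new parameters.
step 1: Δp = +0.01760, p = 0.32760
step 2: Δp = +0.01514, p = 0.34273

0.343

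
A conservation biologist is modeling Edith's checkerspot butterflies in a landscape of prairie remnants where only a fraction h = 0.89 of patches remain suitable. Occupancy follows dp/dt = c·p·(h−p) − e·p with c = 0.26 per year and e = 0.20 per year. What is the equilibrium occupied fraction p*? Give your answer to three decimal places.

0.121

Setting dp/dt = 0 and dividing by p* gives c·(h−p*) = e.
So p* = h − e/c = 0.89 − 0.20/0.26 = 0.89 − 0.7692 = 0.1208.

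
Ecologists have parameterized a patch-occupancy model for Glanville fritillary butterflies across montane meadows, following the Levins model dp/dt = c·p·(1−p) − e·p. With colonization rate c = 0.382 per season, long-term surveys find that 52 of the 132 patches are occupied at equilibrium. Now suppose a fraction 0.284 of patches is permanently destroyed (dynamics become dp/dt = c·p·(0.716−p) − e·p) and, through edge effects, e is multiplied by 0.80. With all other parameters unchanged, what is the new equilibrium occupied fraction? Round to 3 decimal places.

Observed p* = 52/132 = 0.39394.
Balance c(1−p*) = e gives e = 0.382×(1 − 0.39394) = 0.23151.
New p* = 0.716 − e/c = 0.716 − 0.18521/0.38200 = 0.23116.

0.231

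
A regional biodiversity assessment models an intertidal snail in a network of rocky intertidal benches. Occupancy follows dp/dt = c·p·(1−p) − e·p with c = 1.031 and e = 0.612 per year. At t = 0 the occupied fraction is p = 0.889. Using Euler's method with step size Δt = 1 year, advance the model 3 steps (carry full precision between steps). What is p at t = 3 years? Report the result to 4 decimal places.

0.4185

Update rule: p ← p + [c·p·(1−p) − e·p]·Δt with Δt = 1.
step 1: Δp = -0.44233, p = 0.44667
step 2: Δp = -0.01854, p = 0.42813
step 3: Δp = -0.00959, p = 0.41854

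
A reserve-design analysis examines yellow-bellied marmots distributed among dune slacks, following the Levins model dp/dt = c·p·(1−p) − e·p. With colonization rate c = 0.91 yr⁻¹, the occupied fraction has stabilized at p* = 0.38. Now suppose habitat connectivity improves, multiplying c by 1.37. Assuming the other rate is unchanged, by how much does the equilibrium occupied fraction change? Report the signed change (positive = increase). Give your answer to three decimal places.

Balance c(1−p*) = e gives e = 0.91×(1 − 0.38000) = 0.56420.
New p* = 1 − e/c = 1 − 0.56420/1.24670 = 0.54745.
Δp* = 0.54745 − 0.38000 = +0.16745.

0.167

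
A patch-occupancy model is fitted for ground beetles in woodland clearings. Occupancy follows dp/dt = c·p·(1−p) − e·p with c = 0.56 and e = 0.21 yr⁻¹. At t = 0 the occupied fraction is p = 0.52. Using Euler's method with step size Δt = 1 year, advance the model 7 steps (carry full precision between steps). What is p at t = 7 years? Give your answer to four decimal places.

0.6183

Update rule: p ← p + [c·p·(1−p) − e·p]·Δt with Δt = 1.
  1  |  dp/dt·Δt = +0.030576  |  p_1 = 0.550576
  2  |  dp/dt·Δt = +0.022947  |  p_2 = 0.573523
  3  |  dp/dt·Δt = +0.016533  |  p_3 = 0.590056
  4  |  dp/dt·Δt = +0.011547  |  p_4 = 0.601602
  5  |  dp/dt·Δt = +0.007883  |  p_5 = 0.609485
  6  |  dp/dt·Δt = +0.005295  |  p_6 = 0.614780
  7  |  dp/dt·Δt = +0.003518  |  p_7 = 0.618299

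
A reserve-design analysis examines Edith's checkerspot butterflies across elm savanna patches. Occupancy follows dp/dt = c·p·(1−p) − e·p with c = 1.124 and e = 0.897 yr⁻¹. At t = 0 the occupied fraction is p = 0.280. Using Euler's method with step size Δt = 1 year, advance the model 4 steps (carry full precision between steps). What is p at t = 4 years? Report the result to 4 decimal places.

0.2226

Update rule: p ← p + [c·p·(1−p) − e·p]·Δt with Δt = 1.
  1  |  dp/dt·Δt = -0.024562  |  p_1 = 0.255438
  2  |  dp/dt·Δt = -0.015355  |  p_2 = 0.240083
  3  |  dp/dt·Δt = -0.010288  |  p_3 = 0.229795
  4  |  dp/dt·Δt = -0.007190  |  p_4 = 0.222605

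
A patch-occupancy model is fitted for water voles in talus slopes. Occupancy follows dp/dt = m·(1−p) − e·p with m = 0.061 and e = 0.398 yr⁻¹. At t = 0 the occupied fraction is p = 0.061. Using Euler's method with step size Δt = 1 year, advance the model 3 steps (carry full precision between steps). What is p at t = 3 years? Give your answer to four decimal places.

Update rule: p ← p + [m·(1−p) − e·p]·Δt with Δt = 1.
p: 0.06100 → 0.09400  (Δp = +0.03300)
p: 0.09400 → 0.11185  (Δp = +0.01785)
p: 0.11185 → 0.12151  (Δp = +0.00966)

0.1215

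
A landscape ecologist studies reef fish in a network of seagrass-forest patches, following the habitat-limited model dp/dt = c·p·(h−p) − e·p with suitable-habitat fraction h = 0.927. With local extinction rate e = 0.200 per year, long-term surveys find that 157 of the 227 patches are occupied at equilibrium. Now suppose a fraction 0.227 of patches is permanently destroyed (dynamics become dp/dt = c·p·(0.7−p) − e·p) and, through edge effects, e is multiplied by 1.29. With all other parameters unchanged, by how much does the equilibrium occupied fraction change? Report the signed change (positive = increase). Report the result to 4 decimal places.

-0.2953

Observed p* = 157/227 = 0.69163.
Balance c(h−p*) = e gives c = e/(0.927 − 0.69163) = 0.200/0.23537 = 0.84973.
New p* = 0.7 − e/c = 0.7 − 0.25800/0.84973 = 0.39637.
Δp* = 0.39637 − 0.69163 = -0.29526.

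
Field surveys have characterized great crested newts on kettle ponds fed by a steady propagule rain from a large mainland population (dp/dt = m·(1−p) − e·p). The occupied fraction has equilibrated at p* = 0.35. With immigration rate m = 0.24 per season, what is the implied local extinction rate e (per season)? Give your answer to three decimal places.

At equilibrium m(1−p*) = e·p*, so e = m(1−p*)/p*.
e = 0.24 × 0.6500 / 0.35 = 0.4457.

0.446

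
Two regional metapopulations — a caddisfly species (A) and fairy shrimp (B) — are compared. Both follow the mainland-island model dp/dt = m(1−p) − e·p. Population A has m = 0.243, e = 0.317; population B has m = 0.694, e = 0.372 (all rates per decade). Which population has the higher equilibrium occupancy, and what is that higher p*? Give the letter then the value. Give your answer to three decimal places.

B, 0.651

A: p*_A = m/(m+e) = 0.243/0.5600 = 0.4339.
B: p*_B = 0.694/1.0660 = 0.6510.
B is higher at 0.6510.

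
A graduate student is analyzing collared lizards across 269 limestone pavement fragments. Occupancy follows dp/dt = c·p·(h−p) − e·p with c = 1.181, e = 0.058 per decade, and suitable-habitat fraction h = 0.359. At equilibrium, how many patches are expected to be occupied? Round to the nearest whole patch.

p* = h − e/c = 0.359 − 0.0491 = 0.3099.
Expected occupied patches = N × p* = 269 × 0.3099 = 83.36 ≈ 83.

83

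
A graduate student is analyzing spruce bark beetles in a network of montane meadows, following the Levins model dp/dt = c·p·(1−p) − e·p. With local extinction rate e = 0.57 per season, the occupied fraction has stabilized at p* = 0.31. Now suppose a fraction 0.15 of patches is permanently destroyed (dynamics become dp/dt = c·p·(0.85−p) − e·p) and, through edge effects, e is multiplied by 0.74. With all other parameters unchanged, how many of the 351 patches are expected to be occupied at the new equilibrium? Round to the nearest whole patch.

Balance c(1−p*) = e gives c = e/(1 − 0.31000) = 0.57/0.69000 = 0.82609.
New p* = 0.85 − e/c = 0.85 − 0.42180/0.82609 = 0.33940.
Expected occupied = 351 × 0.33940 = 119.13 ≈ 119.

119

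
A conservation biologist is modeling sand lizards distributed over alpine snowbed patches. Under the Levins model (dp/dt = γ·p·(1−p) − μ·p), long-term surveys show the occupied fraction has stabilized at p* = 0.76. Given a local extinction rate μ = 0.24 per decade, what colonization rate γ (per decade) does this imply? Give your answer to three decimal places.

1.000

At equilibrium γ(1−p*) = μ, so γ = μ/(1−p*).
γ = 0.24/(1 − 0.76) = 0.24/0.2400 = 1.0000.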